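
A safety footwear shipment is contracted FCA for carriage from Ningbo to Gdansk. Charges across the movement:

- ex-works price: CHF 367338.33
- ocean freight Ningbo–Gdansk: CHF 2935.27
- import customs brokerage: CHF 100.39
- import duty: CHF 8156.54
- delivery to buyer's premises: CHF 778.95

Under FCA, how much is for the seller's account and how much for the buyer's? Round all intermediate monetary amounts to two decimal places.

FCA: the seller delivers export-cleared goods to the carrier; the buyer bears costs from that point.
Seller's account: goods 367338.33 = 367338.33
Buyer's account: freight 2935.27 + brokerage 100.39 + duty 8156.54 + delivery 778.95 = 11971.15

Seller: CHF 367338.33; buyer: CHF 11971.15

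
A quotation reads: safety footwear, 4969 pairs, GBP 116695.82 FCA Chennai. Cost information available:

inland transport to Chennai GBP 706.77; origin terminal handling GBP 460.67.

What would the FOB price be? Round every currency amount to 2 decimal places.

Not relevant to the conversion: inland to port — on the seller under both FCA and FOB; already in the FCA price and stays in the FOB price.
From FCA to FOB, the seller additionally bears: origin terminal.
FOB price = 116695.82 + 460.67 = 117156.49

FOB price: GBP 117156.49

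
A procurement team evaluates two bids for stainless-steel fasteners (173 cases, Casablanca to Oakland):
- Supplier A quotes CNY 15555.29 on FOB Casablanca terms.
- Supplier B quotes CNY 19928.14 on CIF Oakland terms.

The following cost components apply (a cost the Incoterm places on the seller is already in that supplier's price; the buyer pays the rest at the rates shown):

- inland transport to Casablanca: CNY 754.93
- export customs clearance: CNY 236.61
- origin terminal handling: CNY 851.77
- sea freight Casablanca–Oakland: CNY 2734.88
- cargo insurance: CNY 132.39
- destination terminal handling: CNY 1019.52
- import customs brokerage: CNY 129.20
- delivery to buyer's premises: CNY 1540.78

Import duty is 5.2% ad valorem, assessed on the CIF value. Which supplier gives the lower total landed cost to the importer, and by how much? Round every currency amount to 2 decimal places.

Supplier A is cheaper by CNY 1583.87

Supplier A (FOB):
CIF value = FOB price + freight + insurance = 15555.29 + 2734.88 + 132.39 = 18422.56
Import duty = 18422.56 × 5.2% = 957.97
Buyer bears (A): 2734.88 + 132.39 + 1019.52 + 129.20 + 1540.78 = 5556.77
Landed cost (A) = invoice 15555.29 + 5556.77 + duty 957.97 = 22070.03
Supplier B (CIF):
The CIF price already equals the CIF value: 19928.14
Import duty = 19928.14 × 5.2% = 1036.26
Buyer bears (B): 1019.52 + 129.20 + 1540.78 = 2689.50
Landed cost (B) = invoice 19928.14 + 2689.50 + duty 1036.26 = 23653.90
Difference = |22070.03 − 23653.90| = 1583.87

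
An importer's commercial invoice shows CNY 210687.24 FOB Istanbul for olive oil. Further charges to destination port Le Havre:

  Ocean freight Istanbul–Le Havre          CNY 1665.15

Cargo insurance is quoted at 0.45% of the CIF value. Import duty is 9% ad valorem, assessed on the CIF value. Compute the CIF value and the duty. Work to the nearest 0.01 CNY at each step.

CIF value: CNY 213312.30; import duty: CNY 19198.11

Let C be the CIF value. C = FOB price + freight + 0.45% × C
C − 0.45% × C = 210687.24 + 1665.15
0.9955 × C = 212352.39
C = 212352.39 / 0.9955 = 213312.30
Insurance premium = 0.45% × 213312.30 = 959.91
Import duty = 213312.30 × 9% = 19198.11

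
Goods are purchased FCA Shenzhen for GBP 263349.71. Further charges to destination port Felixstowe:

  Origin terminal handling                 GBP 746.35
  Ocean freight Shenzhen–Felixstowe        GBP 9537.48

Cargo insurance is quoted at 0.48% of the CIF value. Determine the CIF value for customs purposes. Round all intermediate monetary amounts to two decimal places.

Let C be the CIF value. C = FCA price + pre-shipment costs + freight + 0.48% × C
C − 0.48% × C = 263349.71 + 746.35 + 9537.48
0.9952 × C = 273633.54
C = 273633.54 / 0.9952 = 274953.32
Insurance premium = 0.48% × 274953.32 = 1319.78

CIF value: GBP 274953.32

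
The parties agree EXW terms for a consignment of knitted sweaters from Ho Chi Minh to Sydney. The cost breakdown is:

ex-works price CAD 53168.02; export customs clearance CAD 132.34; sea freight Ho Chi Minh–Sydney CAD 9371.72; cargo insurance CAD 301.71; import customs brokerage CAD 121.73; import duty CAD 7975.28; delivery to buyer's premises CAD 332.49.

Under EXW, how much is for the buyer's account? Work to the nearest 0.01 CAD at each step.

Buyer's account: CAD 18235.27

EXW: the seller makes goods available at their premises; the buyer bears all onward costs.
Seller's account: goods 53168.02 = 53168.02
Buyer's account: export clearance 132.34 + freight 9371.72 + insurance 301.71 + brokerage 121.73 + duty 7975.28 + delivery 332.49 = 18235.27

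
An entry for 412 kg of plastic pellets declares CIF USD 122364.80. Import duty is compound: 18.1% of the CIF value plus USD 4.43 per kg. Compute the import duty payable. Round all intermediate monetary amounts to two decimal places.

Import duty: USD 23973.19

Ad valorem component: 122364.80 × 18.1% = 22148.03
Specific component: 412 × 4.43 = 1825.16
Import duty = 22148.03 + 1825.16 = 23973.19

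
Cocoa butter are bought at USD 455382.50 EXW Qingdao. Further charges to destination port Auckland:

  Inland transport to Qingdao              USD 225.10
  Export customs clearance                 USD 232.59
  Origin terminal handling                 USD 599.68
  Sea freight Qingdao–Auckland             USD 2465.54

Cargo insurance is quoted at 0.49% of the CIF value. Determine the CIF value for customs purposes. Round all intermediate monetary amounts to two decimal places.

CIF value: USD 461165.12

Let C be the CIF value. C = EXW price + pre-shipment costs + freight + 0.49% × C
C − 0.49% × C = 455382.50 + 225.10 + 232.59 + 599.68 + 2465.54
0.9951 × C = 458905.41
C = 458905.41 / 0.9951 = 461165.12
Insurance premium = 0.49% × 461165.12 = 2259.71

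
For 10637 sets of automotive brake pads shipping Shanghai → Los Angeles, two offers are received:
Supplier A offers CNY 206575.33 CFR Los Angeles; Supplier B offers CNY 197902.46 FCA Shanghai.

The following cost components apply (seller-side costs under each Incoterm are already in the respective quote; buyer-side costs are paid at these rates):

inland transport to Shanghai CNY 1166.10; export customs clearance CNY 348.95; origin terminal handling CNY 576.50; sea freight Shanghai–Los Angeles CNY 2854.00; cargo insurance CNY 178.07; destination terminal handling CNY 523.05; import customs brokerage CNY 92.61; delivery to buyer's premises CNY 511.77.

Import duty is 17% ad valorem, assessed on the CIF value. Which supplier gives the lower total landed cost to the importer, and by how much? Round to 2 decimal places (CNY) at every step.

Supplier B is cheaper by CNY 6133.57

Supplier A (CFR):
CIF value = CFR price + insurance = 206575.33 + 178.07 = 206753.40
Import duty = 206753.40 × 17% = 35148.08
Buyer bears (A): 178.07 + 523.05 + 92.61 + 511.77 = 1305.50
Landed cost (A) = invoice 206575.33 + 1305.50 + duty 35148.08 = 243028.91
Supplier B (FCA):
CIF value = FCA price + origin terminal + freight + insurance = 197902.46 + 576.50 + 2854.00 + 178.07 = 201511.03
Import duty = 201511.03 × 17% = 34256.88
Buyer bears (B): 576.50 + 2854.00 + 178.07 + 523.05 + 92.61 + 511.77 = 4736.00
Landed cost (B) = invoice 197902.46 + 4736.00 + duty 34256.88 = 236895.34
Difference = |243028.91 − 236895.34| = 6133.57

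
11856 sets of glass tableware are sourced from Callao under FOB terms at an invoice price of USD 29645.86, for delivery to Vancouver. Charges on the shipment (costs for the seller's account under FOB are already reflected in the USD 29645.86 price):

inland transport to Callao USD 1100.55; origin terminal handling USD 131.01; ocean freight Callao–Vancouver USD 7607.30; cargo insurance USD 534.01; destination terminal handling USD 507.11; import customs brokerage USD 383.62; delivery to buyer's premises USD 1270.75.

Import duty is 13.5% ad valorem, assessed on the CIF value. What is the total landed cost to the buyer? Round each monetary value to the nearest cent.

Total landed cost: USD 45049.92

FOB: the seller bears costs until goods are on board at the origin port; the buyer bears freight, insurance and all costs thereafter.
Already in the invoice (seller's account under FOB): inland to port, origin terminal — exclude.
CIF value = FOB price + freight + insurance = 29645.86 + 7607.30 + 534.01 = 37787.17
Import duty = 37787.17 × 13.5% = 5101.27
Buyer bears: freight 7607.30 + insurance 534.01 + destination terminal 507.11 + brokerage 383.62 + delivery 1270.75 + duty 5101.27 = 15404.06
Landed cost = invoice 29645.86 + 15404.06 = 45049.92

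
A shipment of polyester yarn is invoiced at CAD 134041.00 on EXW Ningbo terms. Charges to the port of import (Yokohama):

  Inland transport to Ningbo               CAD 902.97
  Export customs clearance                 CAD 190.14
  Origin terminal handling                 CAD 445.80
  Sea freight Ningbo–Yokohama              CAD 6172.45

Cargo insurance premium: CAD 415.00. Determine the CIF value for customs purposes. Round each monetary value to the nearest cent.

CIF value: CAD 142167.36

CIF = EXW price + pre-shipment costs + freight + insurance
CIF = 134041.00 + 902.97 + 190.14 + 445.80 + 6172.45 + 415.00 = 142167.36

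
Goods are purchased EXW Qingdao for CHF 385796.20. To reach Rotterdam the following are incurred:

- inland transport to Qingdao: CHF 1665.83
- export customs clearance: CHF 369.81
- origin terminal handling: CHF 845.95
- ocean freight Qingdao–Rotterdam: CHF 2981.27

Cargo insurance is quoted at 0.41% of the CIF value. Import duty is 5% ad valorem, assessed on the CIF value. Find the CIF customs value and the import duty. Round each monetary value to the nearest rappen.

CIF value: CHF 393271.47; import duty: CHF 19663.57

Let C be the CIF value. C = EXW price + pre-shipment costs + freight + 0.41% × C
C − 0.41% × C = 385796.20 + 1665.83 + 369.81 + 845.95 + 2981.27
0.9959 × C = 391659.06
C = 391659.06 / 0.9959 = 393271.47
Insurance premium = 0.41% × 393271.47 = 1612.41
Import duty = 393271.47 × 5% = 19663.57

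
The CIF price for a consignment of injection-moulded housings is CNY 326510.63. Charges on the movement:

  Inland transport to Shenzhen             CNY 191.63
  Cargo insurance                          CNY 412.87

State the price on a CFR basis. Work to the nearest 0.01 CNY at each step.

Not relevant to the conversion: inland to port — on the seller under both CIF and CFR; already in the CIF price and stays in the CFR price.
From CIF to CFR, the seller no longer bears: insurance.
CFR price = 326510.63 − 412.87 = 326097.76

CFR price: CNY 326097.76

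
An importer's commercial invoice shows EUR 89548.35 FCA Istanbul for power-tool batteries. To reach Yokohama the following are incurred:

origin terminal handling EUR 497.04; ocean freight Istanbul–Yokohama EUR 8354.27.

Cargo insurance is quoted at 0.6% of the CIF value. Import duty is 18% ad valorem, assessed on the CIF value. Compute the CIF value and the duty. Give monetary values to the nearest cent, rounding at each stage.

Let C be the CIF value. C = FCA price + pre-shipment costs + freight + 0.6% × C
C − 0.6% × C = 89548.35 + 497.04 + 8354.27
0.994 × C = 98399.66
C = 98399.66 / 0.994 = 98993.62
Insurance premium = 0.6% × 98993.62 = 593.96
Import duty = 98993.62 × 18% = 17818.85

CIF value: EUR 98993.62; import duty: EUR 17818.85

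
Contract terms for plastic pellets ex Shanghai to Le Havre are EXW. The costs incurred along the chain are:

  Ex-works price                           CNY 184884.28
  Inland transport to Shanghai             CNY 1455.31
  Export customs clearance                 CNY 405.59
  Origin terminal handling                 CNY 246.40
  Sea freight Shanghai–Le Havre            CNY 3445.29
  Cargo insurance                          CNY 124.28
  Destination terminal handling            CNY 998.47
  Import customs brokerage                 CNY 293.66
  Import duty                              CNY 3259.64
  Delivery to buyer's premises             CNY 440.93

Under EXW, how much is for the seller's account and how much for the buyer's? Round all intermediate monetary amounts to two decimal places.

EXW: the seller makes goods available at their premises; the buyer bears all onward costs.
Seller's account: goods 184884.28 = 184884.28
Buyer's account: inland to port 1455.31 + export clearance 405.59 + origin terminal 246.40 + freight 3445.29 + insurance 124.28 + destination terminal 998.47 + brokerage 293.66 + duty 3259.64 + delivery 440.93 = 10669.57

Seller: CNY 184884.28; buyer: CNY 10669.57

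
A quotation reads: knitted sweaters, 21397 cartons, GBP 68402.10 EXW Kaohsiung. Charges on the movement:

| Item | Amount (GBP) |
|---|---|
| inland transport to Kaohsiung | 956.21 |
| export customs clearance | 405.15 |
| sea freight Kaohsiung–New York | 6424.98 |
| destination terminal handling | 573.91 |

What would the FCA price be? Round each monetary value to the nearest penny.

FCA price: GBP 69763.46

Not relevant to the conversion: freight, destination terminal — on the buyer under both terms; not part of either seller's price.
From EXW to FCA, the seller additionally bears: inland to port, export clearance.
FCA price = 68402.10 + 956.21 + 405.15 = 69763.46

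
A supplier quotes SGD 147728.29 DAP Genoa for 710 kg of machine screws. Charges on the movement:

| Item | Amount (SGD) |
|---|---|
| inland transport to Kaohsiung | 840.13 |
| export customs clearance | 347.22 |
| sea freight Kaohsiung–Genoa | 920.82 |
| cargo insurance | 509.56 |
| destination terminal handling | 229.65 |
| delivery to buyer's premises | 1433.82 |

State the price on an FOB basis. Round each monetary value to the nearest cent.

Not relevant to the conversion: inland to port, export clearance — on the seller under both DAP and FOB; already in the DAP price and stays in the FOB price.
From DAP to FOB, the seller no longer bears: freight, insurance, destination terminal, delivery.
FOB price = 147728.29 − 920.82 − 509.56 − 229.65 − 1433.82 = 144634.44

FOB price: SGD 144634.44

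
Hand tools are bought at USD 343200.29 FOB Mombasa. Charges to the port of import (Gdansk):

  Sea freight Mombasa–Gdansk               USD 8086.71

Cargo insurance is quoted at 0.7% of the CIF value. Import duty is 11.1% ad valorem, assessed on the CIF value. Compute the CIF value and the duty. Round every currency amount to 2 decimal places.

CIF value: USD 353763.34; import duty: USD 39267.73

Let C be the CIF value. C = FOB price + freight + 0.7% × C
C − 0.7% × C = 343200.29 + 8086.71
0.993 × C = 351287.00
C = 351287.00 / 0.993 = 353763.34
Insurance premium = 0.7% × 353763.34 = 2476.34
Import duty = 353763.34 × 11.1% = 39267.73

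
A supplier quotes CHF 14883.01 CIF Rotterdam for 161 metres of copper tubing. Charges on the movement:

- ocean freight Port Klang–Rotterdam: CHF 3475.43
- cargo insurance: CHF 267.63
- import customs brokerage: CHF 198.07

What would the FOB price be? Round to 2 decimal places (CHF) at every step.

Not relevant to the conversion: brokerage — on the buyer under both terms; not part of either seller's price.
From CIF to FOB, the seller no longer bears: freight, insurance.
FOB price = 14883.01 − 3475.43 − 267.63 = 11139.95

FOB price: CHF 11139.95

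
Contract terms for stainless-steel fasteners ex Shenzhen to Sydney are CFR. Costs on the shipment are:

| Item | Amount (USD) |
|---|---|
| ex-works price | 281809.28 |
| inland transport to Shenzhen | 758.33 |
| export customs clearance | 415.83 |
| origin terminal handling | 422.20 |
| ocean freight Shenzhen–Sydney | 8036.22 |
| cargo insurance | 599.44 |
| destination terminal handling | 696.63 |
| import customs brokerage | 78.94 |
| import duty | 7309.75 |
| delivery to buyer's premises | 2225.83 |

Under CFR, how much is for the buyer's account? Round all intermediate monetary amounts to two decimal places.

CFR: the seller pays costs through ocean freight to the destination port, but not insurance.
Seller's account: goods 281809.28 + inland to port 758.33 + export clearance 415.83 + origin terminal 422.20 + freight 8036.22 = 291441.86
Buyer's account: insurance 599.44 + destination terminal 696.63 + brokerage 78.94 + duty 7309.75 + delivery 2225.83 = 10910.59

Buyer's account: USD 10910.59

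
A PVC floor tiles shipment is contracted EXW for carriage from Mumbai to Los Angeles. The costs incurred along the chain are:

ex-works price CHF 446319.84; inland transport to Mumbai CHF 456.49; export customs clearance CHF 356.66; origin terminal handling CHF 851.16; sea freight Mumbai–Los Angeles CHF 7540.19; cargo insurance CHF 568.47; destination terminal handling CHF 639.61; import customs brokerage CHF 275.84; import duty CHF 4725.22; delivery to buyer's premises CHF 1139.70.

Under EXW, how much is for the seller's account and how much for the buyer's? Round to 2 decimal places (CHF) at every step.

Seller: CHF 446319.84; buyer: CHF 16553.34

EXW: the seller makes goods available at their premises; the buyer bears all onward costs.
Seller's account: goods 446319.84 = 446319.84
Buyer's account: inland to port 456.49 + export clearance 356.66 + origin terminal 851.16 + freight 7540.19 + insurance 568.47 + destination terminal 639.61 + brokerage 275.84 + duty 4725.22 + delivery 1139.70 = 16553.34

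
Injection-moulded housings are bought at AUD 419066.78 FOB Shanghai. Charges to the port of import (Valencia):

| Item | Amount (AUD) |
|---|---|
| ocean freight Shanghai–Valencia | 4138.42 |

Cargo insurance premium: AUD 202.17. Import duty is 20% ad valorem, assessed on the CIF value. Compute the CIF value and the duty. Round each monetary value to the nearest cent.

CIF = FOB price + freight + insurance
CIF = 419066.78 + 4138.42 + 202.17 = 423407.37
Import duty = 423407.37 × 20% = 84681.47

CIF value: AUD 423407.37; import duty: AUD 84681.47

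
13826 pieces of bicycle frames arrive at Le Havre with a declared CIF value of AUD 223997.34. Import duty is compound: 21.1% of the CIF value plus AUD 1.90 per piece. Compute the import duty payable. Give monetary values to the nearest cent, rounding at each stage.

Ad valorem component: 223997.34 × 21.1% = 47263.44
Specific component: 13826 × 1.90 = 26269.40
Import duty = 47263.44 + 26269.40 = 73532.84

Import duty: AUD 73532.84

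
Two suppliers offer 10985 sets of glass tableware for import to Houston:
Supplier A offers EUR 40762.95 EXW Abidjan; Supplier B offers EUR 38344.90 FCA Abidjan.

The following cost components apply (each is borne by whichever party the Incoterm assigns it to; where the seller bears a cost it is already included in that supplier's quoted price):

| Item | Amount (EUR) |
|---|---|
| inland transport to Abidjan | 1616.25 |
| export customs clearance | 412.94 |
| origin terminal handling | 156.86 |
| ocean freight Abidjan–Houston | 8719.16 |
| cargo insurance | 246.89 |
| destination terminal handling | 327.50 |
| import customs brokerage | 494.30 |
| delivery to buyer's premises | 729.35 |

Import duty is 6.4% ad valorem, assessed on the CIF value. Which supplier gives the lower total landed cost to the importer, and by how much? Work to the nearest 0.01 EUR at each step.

Supplier B is cheaper by EUR 4731.86

Supplier A (EXW):
CIF value = EXW price + inland to port + export clearance + origin terminal + freight + insurance = 40762.95 + 1616.25 + 412.94 + 156.86 + 8719.16 + 246.89 = 51915.05
Import duty = 51915.05 × 6.4% = 3322.56
Buyer bears (A): 1616.25 + 412.94 + 156.86 + 8719.16 + 246.89 + 327.50 + 494.30 + 729.35 = 12703.25
Landed cost (A) = invoice 40762.95 + 12703.25 + duty 3322.56 = 56788.76
Supplier B (FCA):
CIF value = FCA price + origin terminal + freight + insurance = 38344.90 + 156.86 + 8719.16 + 246.89 = 47467.81
Import duty = 47467.81 × 6.4% = 3037.94
Buyer bears (B): 156.86 + 8719.16 + 246.89 + 327.50 + 494.30 + 729.35 = 10674.06
Landed cost (B) = invoice 38344.90 + 10674.06 + duty 3037.94 = 52056.90
Difference = |56788.76 − 52056.90| = 4731.86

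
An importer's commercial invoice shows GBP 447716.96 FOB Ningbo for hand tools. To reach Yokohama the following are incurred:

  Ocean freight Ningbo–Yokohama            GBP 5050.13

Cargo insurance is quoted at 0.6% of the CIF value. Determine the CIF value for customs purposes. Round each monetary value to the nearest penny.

CIF value: GBP 455500.09

Let C be the CIF value. C = FOB price + freight + 0.6% × C
C − 0.6% × C = 447716.96 + 5050.13
0.994 × C = 452767.09
C = 452767.09 / 0.994 = 455500.09
Insurance premium = 0.6% × 455500.09 = 2733.00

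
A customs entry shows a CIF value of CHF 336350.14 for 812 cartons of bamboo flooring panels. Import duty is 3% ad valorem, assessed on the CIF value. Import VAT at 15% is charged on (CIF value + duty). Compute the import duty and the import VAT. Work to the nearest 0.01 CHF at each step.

Import duty = 336350.14 × 3% = 10090.50
VAT base = CIF + duty = 336350.14 + 10090.50 = 346440.64
Import VAT = 346440.64 × 15% = 51966.10

Import duty: CHF 10090.50; import VAT: CHF 51966.10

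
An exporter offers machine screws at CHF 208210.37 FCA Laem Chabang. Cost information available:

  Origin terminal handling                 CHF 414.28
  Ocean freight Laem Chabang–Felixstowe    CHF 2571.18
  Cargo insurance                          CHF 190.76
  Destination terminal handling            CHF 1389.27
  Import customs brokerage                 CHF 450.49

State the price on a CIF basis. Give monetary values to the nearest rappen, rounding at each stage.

Not relevant to the conversion: brokerage, destination terminal — on the buyer under both terms; not part of either seller's price.
From FCA to CIF, the seller additionally bears: origin terminal, freight, insurance.
CIF price = 208210.37 + 414.28 + 2571.18 + 190.76 = 211386.59

CIF price: CHF 211386.59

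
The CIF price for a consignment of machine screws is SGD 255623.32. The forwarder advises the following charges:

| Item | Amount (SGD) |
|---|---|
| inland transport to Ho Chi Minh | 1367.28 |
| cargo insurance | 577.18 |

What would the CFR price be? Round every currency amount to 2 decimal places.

Not relevant to the conversion: inland to port — on the seller under both CIF and CFR; already in the CIF price and stays in the CFR price.
From CIF to CFR, the seller no longer bears: insurance.
CFR price = 255623.32 − 577.18 = 255046.14

CFR price: SGD 255046.14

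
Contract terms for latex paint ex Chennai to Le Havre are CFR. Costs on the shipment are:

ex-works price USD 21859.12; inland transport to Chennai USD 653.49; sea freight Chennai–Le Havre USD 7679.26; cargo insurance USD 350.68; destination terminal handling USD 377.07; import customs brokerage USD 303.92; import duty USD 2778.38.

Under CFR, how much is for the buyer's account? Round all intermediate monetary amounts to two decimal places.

CFR: the seller pays costs through ocean freight to the destination port, but not insurance.
Seller's account: goods 21859.12 + inland to port 653.49 + freight 7679.26 = 30191.87
Buyer's account: insurance 350.68 + destination terminal 377.07 + brokerage 303.92 + duty 2778.38 = 3810.05

Buyer's account: USD 3810.05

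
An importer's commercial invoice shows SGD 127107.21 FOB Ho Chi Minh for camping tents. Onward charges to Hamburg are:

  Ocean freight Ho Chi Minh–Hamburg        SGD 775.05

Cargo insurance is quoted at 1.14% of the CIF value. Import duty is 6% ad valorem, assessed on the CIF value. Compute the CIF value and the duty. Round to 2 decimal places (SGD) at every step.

Let C be the CIF value. C = FOB price + freight + 1.14% × C
C − 1.14% × C = 127107.21 + 775.05
0.9886 × C = 127882.26
C = 127882.26 / 0.9886 = 129356.93
Insurance premium = 1.14% × 129356.93 = 1474.67
Import duty = 129356.93 × 6% = 7761.42

CIF value: SGD 129356.93; import duty: SGD 7761.42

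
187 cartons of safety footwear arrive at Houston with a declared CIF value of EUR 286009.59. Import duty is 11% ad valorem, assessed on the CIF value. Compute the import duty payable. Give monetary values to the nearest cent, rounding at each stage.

Import duty: EUR 31461.05

Import duty = 286009.59 × 11% = 31461.05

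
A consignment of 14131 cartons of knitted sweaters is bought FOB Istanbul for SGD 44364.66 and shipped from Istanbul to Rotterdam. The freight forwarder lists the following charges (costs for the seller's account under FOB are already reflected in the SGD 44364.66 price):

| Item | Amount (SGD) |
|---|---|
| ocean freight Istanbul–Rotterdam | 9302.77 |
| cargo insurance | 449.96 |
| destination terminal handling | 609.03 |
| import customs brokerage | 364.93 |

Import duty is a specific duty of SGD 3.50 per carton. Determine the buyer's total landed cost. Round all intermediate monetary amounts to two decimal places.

FOB: the seller bears costs until goods are on board at the origin port; the buyer bears freight, insurance and all costs thereafter.
CIF value = FOB price + freight + insurance = 44364.66 + 9302.77 + 449.96 = 54117.39
Import duty = 14131 × 3.50 = 49458.50
Buyer bears: freight 9302.77 + insurance 449.96 + destination terminal 609.03 + brokerage 364.93 + duty 49458.50 = 60185.19
Landed cost = invoice 44364.66 + 60185.19 = 104549.85

Total landed cost: SGD 104549.85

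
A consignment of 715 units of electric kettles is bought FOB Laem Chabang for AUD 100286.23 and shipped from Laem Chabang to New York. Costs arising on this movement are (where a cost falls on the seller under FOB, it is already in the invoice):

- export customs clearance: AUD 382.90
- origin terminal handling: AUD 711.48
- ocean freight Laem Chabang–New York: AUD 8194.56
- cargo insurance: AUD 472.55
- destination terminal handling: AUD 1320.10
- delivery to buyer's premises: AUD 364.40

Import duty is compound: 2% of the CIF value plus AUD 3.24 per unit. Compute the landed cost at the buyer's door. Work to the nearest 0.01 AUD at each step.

FOB: the seller bears costs until goods are on board at the origin port; the buyer bears freight, insurance and all costs thereafter.
Already in the invoice (seller's account under FOB): export clearance, origin terminal — exclude.
CIF value = FOB price + freight + insurance = 100286.23 + 8194.56 + 472.55 = 108953.34
Ad valorem component: 108953.34 × 2% = 2179.07
Specific component: 715 × 3.24 = 2316.60
Import duty = 2179.07 + 2316.60 = 4495.67
Buyer bears: freight 8194.56 + insurance 472.55 + destination terminal 1320.10 + delivery 364.40 + duty 4495.67 = 14847.28
Landed cost = invoice 100286.23 + 14847.28 = 115133.51

Total landed cost: AUD 115133.51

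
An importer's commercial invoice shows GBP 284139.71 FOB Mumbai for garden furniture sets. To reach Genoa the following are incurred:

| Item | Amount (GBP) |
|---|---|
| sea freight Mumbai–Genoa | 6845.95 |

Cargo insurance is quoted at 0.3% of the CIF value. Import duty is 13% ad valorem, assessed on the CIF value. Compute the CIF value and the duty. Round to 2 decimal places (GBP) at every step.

Let C be the CIF value. C = FOB price + freight + 0.3% × C
C − 0.3% × C = 284139.71 + 6845.95
0.997 × C = 290985.66
C = 290985.66 / 0.997 = 291861.24
Insurance premium = 0.3% × 291861.24 = 875.58
Import duty = 291861.24 × 13% = 37941.96

CIF value: GBP 291861.24; import duty: GBP 37941.96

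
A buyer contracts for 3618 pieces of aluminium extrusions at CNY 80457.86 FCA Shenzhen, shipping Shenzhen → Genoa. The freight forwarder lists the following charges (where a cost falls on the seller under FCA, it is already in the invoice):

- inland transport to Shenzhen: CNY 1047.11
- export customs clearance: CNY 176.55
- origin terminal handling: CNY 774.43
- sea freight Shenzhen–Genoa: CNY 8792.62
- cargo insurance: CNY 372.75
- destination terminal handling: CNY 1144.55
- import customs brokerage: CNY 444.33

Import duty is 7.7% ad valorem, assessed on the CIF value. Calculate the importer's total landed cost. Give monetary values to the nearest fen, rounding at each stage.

FCA: the seller delivers export-cleared goods to the carrier; the buyer bears costs from that point.
Already in the invoice (seller's account under FCA): inland to port, export clearance — exclude.
CIF value = FCA price + origin terminal + freight + insurance = 80457.86 + 774.43 + 8792.62 + 372.75 = 90397.66
Import duty = 90397.66 × 7.7% = 6960.62
Buyer bears: origin terminal 774.43 + freight 8792.62 + insurance 372.75 + destination terminal 1144.55 + brokerage 444.33 + duty 6960.62 = 18489.30
Landed cost = invoice 80457.86 + 18489.30 = 98947.16

Total landed cost: CNY 98947.16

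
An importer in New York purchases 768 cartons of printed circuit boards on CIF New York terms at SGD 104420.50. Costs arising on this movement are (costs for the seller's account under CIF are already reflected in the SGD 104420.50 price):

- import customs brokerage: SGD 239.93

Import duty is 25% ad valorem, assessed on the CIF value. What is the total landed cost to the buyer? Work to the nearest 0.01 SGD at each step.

Total landed cost: SGD 130765.56

CIF: the seller pays costs through ocean freight and marine insurance to the destination port.
The CIF price already equals the CIF value: 104420.50
Import duty = 104420.50 × 25% = 26105.13
Buyer bears: brokerage 239.93 + duty 26105.13 = 26345.06
Landed cost = invoice 104420.50 + 26345.06 = 130765.56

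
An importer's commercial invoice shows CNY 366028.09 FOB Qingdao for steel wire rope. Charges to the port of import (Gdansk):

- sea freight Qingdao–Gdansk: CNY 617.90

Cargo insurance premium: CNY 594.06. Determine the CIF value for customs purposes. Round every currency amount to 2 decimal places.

CIF value: CNY 367240.05

CIF = FOB price + freight + insurance
CIF = 366028.09 + 617.90 + 594.06 = 367240.05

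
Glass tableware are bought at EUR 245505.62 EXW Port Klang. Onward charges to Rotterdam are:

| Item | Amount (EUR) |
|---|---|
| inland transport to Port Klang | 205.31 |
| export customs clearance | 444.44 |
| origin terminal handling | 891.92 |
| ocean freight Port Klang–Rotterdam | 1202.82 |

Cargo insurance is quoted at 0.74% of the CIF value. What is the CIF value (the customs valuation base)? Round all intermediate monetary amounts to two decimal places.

CIF value: EUR 250100.86

Let C be the CIF value. C = EXW price + pre-shipment costs + freight + 0.74% × C
C − 0.74% × C = 245505.62 + 205.31 + 444.44 + 891.92 + 1202.82
0.9926 × C = 248250.11
C = 248250.11 / 0.9926 = 250100.86
Insurance premium = 0.74% × 250100.86 = 1850.75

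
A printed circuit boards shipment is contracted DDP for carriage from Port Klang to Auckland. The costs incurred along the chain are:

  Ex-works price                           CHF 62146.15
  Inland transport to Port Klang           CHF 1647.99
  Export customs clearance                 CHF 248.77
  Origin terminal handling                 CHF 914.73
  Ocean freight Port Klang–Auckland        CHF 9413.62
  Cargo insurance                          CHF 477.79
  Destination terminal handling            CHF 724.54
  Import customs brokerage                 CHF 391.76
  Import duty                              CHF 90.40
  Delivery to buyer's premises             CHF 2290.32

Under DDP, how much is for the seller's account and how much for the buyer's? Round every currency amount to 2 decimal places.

DDP: the seller bears all costs including import duty.
Seller's account: goods 62146.15 + inland to port 1647.99 + export clearance 248.77 + origin terminal 914.73 + freight 9413.62 + insurance 477.79 + destination terminal 724.54 + brokerage 391.76 + duty 90.40 + delivery 2290.32 = 78346.07
Buyer's account: 0.00

Seller: CHF 78346.07; buyer: CHF 0.00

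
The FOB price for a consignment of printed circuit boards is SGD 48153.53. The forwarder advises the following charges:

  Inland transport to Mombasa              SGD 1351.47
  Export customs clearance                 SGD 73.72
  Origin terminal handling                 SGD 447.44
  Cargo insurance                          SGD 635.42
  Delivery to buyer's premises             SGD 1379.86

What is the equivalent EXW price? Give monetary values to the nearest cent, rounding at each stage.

EXW price: SGD 46280.90

Not relevant to the conversion: insurance, delivery — on the buyer under both terms; not part of either seller's price.
From FOB to EXW, the seller no longer bears: inland to port, export clearance, origin terminal.
EXW price = 48153.53 − 1351.47 − 73.72 − 447.44 = 46280.90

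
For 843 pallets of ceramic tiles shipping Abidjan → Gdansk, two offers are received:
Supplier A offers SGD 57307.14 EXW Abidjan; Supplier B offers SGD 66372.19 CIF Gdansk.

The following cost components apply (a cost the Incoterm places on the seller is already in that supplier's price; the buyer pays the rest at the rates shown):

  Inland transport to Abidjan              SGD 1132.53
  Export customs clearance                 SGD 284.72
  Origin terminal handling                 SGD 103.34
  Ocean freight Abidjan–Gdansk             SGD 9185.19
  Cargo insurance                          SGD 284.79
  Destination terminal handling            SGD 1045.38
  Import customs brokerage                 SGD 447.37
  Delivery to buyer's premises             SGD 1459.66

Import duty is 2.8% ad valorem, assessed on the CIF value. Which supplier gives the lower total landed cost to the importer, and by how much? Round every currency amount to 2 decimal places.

Supplier A (EXW):
CIF value = EXW price + inland to port + export clearance + origin terminal + freight + insurance = 57307.14 + 1132.53 + 284.72 + 103.34 + 9185.19 + 284.79 = 68297.71
Import duty = 68297.71 × 2.8% = 1912.34
Buyer bears (A): 1132.53 + 284.72 + 103.34 + 9185.19 + 284.79 + 1045.38 + 447.37 + 1459.66 = 13942.98
Landed cost (A) = invoice 57307.14 + 13942.98 + duty 1912.34 = 73162.46
Supplier B (CIF):
The CIF price already equals the CIF value: 66372.19
Import duty = 66372.19 × 2.8% = 1858.42
Buyer bears (B): 1045.38 + 447.37 + 1459.66 = 2952.41
Landed cost (B) = invoice 66372.19 + 2952.41 + duty 1858.42 = 71183.02
Difference = |73162.46 − 71183.02| = 1979.44

Supplier B is cheaper by SGD 1979.44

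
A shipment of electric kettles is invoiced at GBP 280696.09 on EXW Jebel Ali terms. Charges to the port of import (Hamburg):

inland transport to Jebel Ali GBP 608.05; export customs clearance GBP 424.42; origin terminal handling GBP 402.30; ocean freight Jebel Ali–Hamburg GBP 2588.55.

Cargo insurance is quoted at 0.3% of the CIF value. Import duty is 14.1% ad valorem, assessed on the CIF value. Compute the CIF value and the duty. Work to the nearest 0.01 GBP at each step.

CIF value: GBP 285576.14; import duty: GBP 40266.24

Let C be the CIF value. C = EXW price + pre-shipment costs + freight + 0.3% × C
C − 0.3% × C = 280696.09 + 608.05 + 424.42 + 402.30 + 2588.55
0.997 × C = 284719.41
C = 284719.41 / 0.997 = 285576.14
Insurance premium = 0.3% × 285576.14 = 856.73
Import duty = 285576.14 × 14.1% = 40266.24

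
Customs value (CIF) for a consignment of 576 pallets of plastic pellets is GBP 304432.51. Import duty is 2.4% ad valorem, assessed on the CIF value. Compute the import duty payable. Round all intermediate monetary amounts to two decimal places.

Import duty = 304432.51 × 2.4% = 7306.38

Import duty: GBP 7306.38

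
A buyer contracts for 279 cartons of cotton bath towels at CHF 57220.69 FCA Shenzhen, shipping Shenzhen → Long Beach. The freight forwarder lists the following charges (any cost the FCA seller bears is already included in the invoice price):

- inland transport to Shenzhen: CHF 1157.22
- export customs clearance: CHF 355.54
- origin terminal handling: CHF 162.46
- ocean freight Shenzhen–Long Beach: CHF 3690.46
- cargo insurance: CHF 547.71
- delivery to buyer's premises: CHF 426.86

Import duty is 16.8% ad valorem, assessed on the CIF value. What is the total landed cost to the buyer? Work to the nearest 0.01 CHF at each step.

Total landed cost: CHF 72400.56

FCA: the seller delivers export-cleared goods to the carrier; the buyer bears costs from that point.
Already in the invoice (seller's account under FCA): inland to port, export clearance — exclude.
CIF value = FCA price + origin terminal + freight + insurance = 57220.69 + 162.46 + 3690.46 + 547.71 = 61621.32
Import duty = 61621.32 × 16.8% = 10352.38
Buyer bears: origin terminal 162.46 + freight 3690.46 + insurance 547.71 + delivery 426.86 + duty 10352.38 = 15179.87
Landed cost = invoice 57220.69 + 15179.87 = 72400.56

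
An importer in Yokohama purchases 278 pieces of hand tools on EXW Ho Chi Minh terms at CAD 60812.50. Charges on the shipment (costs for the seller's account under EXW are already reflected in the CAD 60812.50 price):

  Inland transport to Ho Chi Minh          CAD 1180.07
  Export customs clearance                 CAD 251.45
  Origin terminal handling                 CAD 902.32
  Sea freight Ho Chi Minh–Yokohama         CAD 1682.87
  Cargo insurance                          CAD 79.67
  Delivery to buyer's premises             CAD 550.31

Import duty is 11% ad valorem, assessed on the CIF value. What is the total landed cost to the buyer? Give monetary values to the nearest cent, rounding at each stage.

Total landed cost: CAD 72599.17

EXW: the seller makes goods available at their premises; the buyer bears all onward costs.
CIF value = EXW price + inland to port + export clearance + origin terminal + freight + insurance = 60812.50 + 1180.07 + 251.45 + 902.32 + 1682.87 + 79.67 = 64908.88
Import duty = 64908.88 × 11% = 7139.98
Buyer bears: inland to port 1180.07 + export clearance 251.45 + origin terminal 902.32 + freight 1682.87 + insurance 79.67 + delivery 550.31 + duty 7139.98 = 11786.67
Landed cost = invoice 60812.50 + 11786.67 = 72599.17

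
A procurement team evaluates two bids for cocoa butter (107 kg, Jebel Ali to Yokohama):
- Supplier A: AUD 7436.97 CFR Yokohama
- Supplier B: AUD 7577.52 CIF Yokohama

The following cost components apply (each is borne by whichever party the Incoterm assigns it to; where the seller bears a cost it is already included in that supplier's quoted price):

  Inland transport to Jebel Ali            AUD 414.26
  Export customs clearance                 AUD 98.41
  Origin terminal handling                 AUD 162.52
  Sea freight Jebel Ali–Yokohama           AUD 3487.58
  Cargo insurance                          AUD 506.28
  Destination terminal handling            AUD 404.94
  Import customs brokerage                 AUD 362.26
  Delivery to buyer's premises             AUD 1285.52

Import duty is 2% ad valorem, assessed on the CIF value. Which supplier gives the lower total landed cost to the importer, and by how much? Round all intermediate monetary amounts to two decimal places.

Supplier A (CFR):
CIF value = CFR price + insurance = 7436.97 + 506.28 = 7943.25
Import duty = 7943.25 × 2% = 158.87
Buyer bears (A): 506.28 + 404.94 + 362.26 + 1285.52 = 2559.00
Landed cost (A) = invoice 7436.97 + 2559.00 + duty 158.87 = 10154.84
Supplier B (CIF):
The CIF price already equals the CIF value: 7577.52
Import duty = 7577.52 × 2% = 151.55
Buyer bears (B): 404.94 + 362.26 + 1285.52 = 2052.72
Landed cost (B) = invoice 7577.52 + 2052.72 + duty 151.55 = 9781.79
Difference = |10154.84 − 9781.79| = 373.05

Supplier B is cheaper by AUD 373.05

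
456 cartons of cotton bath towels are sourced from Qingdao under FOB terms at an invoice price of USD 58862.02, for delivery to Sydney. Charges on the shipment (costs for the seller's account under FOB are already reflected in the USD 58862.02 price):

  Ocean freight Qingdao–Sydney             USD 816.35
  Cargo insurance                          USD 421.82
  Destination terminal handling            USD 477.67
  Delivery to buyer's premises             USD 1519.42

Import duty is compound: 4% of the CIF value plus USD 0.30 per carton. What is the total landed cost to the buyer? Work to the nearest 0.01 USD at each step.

FOB: the seller bears costs until goods are on board at the origin port; the buyer bears freight, insurance and all costs thereafter.
CIF value = FOB price + freight + insurance = 58862.02 + 816.35 + 421.82 = 60100.19
Ad valorem component: 60100.19 × 4% = 2404.01
Specific component: 456 × 0.30 = 136.80
Import duty = 2404.01 + 136.80 = 2540.81
Buyer bears: freight 816.35 + insurance 421.82 + destination terminal 477.67 + delivery 1519.42 + duty 2540.81 = 5776.07
Landed cost = invoice 58862.02 + 5776.07 = 64638.09

Total landed cost: USD 64638.09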